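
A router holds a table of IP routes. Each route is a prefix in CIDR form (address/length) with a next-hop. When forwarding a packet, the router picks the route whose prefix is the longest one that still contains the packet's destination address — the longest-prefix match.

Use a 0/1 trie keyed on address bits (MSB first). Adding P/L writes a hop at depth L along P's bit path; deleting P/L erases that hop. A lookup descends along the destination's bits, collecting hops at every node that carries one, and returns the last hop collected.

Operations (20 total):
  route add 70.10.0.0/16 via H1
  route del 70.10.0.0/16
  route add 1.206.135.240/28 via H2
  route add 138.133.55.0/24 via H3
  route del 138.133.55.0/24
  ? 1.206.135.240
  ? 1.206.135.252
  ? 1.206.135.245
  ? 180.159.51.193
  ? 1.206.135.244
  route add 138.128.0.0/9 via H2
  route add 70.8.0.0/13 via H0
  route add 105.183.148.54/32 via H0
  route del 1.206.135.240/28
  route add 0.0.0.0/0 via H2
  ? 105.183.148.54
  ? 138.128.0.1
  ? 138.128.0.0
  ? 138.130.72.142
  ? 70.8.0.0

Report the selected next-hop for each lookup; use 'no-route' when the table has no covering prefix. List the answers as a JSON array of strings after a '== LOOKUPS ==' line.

Trace:
  + 70.10.0.0/16 (H1) depth=16
  del 70.10.0.0/16 (clear depth 16)
  + 1.206.135.240/28 (H2) depth=28
  + 138.133.55.0/24 (H3) depth=24
  del 138.133.55.0/24 (clear depth 24)
  lookup 1.206.135.240: bits 0000000111001110100001111111 walk d0:-→d1:-→d2:-→d3:-→d4:-→d5:-→d6:-→d7:-→d8:-→d9:-→d10:-→d11:-→d12:-→d13:-→d14:-→d15:-→d16:-→d17:-→d18:-→d19:-→d20:-→d21:-→d22:-→d23:-→d24:-→d25:-→d26:-→d27:-→d28:H2 -> H2
  lookup 1.206.135.252: bits 0000000111001110100001111111 walk d0:-→d1:-→d2:-→d3:-→d4:-→d5:-→d6:-→d7:-→d8:-→d9:-→d10:-→d11:-→d12:-→d13:-→d14:-→d15:-→d16:-→d17:-→d18:-→d19:-→d20:-→d21:-→d22:-→d23:-→d24:-→d25:-→d26:-→d27:-→d28:H2 -> H2
  lookup 1.206.135.245: bits 0000000111001110100001111111 walk d0:-→d1:-→d2:-→d3:-→d4:-→d5:-→d6:-→d7:-→d8:-→d9:-→d10:-→d11:-→d12:-→d13:-→d14:-→d15:-→d16:-→d17:-→d18:-→d19:-→d20:-→d21:-→d22:-→d23:-→d24:-→d25:-→d26:-→d27:-→d28:H2 -> H2
  lookup 180.159.51.193: bits 10 walk d0:-→d1:-→d2:- -> no-route
  lookup 1.206.135.244: bits 0000000111001110100001111111 walk d0:-→d1:-→d2:-→d3:-→d4:-→d5:-→d6:-→d7:-→d8:-→d9:-→d10:-→d11:-→d12:-→d13:-→d14:-→d15:-→d16:-→d17:-→d18:-→d19:-→d20:-→d21:-→d22:-→d23:-→d24:-→d25:-→d26:-→d27:-→d28:H2 -> H2
  + 138.128.0.0/9 (H2) depth=9
  + 70.8.0.0/13 (H0) depth=13
  + 105.183.148.54/32 (H0) depth=32
  del 1.206.135.240/28 (clear depth 28)
  + 0.0.0.0/0 (H2) depth=0
  lookup 105.183.148.54: bits 01101001101101111001010000110110 walk d0:H2→d1:-→d2:-→d3:-→d4:-→d5:-→d6:-→d7:-→d8:-→d9:-→d10:-→d11:-→d12:-→d13:-→d14:-→d15:-→d16:-→d17:-→d18:-→d19:-→d20:-→d21:-→d22:-→d23:-→d24:-→d25:-→d26:-→d27:-→d28:-→d29:-→d30:-→d31:-→d32:H0 -> H0
  lookup 138.128.0.1: bits 1000101010000 walk d0:H2→d1:-→d2:-→d3:-→d4:-→d5:-→d6:-→d7:-→d8:-→d9:H2→d10:-→d11:-→d12:-→d13:- -> H2
  lookup 138.128.0.0: bits 1000101010000 walk d0:H2→d1:-→d2:-→d3:-→d4:-→d5:-→d6:-→d7:-→d8:-→d9:H2→d10:-→d11:-→d12:-→d13:- -> H2
  lookup 138.130.72.142: bits 1000101010000 walk d0:H2→d1:-→d2:-→d3:-→d4:-→d5:-→d6:-→d7:-→d8:-→d9:H2→d10:-→d11:-→d12:-→d13:- -> H2
  lookup 70.8.0.0: bits 01000110000010 walk d0:H2→d1:-→d2:-→d3:-→d4:-→d5:-→d6:-→d7:-→d8:-→d9:-→d10:-→d11:-→d12:-→d13:H0→d14:- -> H0

== LOOKUPS ==
["H2","H2","H2","no-route","H2","H0","H2","H2","H2","H0"]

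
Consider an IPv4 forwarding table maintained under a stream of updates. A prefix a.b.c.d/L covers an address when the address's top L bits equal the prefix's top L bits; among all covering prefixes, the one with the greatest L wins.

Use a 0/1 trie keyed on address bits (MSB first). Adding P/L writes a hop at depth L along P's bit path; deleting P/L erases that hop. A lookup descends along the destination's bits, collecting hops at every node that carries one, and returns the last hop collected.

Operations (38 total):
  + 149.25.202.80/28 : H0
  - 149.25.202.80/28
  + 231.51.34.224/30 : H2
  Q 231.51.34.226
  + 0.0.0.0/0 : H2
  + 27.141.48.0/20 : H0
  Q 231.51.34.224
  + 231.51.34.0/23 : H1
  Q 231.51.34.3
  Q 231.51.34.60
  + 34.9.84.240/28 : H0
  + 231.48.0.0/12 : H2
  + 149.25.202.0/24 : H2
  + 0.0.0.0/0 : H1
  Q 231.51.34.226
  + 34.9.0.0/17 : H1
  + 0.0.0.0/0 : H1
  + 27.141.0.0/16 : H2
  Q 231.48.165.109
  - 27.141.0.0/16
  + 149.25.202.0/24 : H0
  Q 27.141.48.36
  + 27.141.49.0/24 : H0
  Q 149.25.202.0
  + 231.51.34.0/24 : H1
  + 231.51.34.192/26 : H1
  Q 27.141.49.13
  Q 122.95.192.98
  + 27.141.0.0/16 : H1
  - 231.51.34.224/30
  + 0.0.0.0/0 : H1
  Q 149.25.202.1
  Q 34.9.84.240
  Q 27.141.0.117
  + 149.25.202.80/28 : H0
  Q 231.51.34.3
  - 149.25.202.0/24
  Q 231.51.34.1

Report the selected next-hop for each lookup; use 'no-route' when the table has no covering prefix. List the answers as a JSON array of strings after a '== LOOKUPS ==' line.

Trace:
  add 149.25.202.80/28 -> H0 at depth 28
  - 149.25.202.80/28 clear@28
  add 231.51.34.224/30 -> H2 at depth 30
  lookup 231.51.34.226: bits 111001110011001100100010111000 walk d0:-→d1:-→d2:-→d3:-→d4:-→d5:-→d6:-→d7:-→d8:-→d9:-→d10:-→d11:-→d12:-→d13:-→d14:-→d15:-→d16:-→d17:-→d18:-→d19:-→d20:-→d21:-→d22:-→d23:-→d24:-→d25:-→d26:-→d27:-→d28:-→d29:-→d30:H2 -> H2
  add 0.0.0.0/0 -> H2 at depth 0
  add 27.141.48.0/20 -> H0 at depth 20
  lookup 231.51.34.224: bits 111001110011001100100010111000 walk d0:H2→d1:-→d2:-→d3:-→d4:-→d5:-→d6:-→d7:-→d8:-→d9:-→d10:-→d11:-→d12:-→d13:-→d14:-→d15:-→d16:-→d17:-→d18:-→d19:-→d20:-→d21:-→d22:-→d23:-→d24:-→d25:-→d26:-→d27:-→d28:-→d29:-→d30:H2 -> H2
  add 231.51.34.0/23 -> H1 at depth 23
  lookup 231.51.34.3: bits 111001110011001100100010 walk d0:H2→d1:-→d2:-→d3:-→d4:-→d5:-→d6:-→d7:-→d8:-→d9:-→d10:-→d11:-→d12:-→d13:-→d14:-→d15:-→d16:-→d17:-→d18:-→d19:-→d20:-→d21:-→d22:-→d23:H1→d24:- -> H1
  lookup 231.51.34.60: bits 111001110011001100100010 walk d0:H2→d1:-→d2:-→d3:-→d4:-→d5:-→d6:-→d7:-→d8:-→d9:-→d10:-→d11:-→d12:-→d13:-→d14:-→d15:-→d16:-→d17:-→d18:-→d19:-→d20:-→d21:-→d22:-→d23:H1→d24:- -> H1
  add 34.9.84.240/28 -> H0 at depth 28
  add 231.48.0.0/12 -> H2 at depth 12
  add 149.25.202.0/24 -> H2 at depth 24
  add 0.0.0.0/0 -> H1 at depth 0
  lookup 231.51.34.226: bits 111001110011001100100010111000 walk d0:H1→d1:-→d2:-→d3:-→d4:-→d5:-→d6:-→d7:-→d8:-→d9:-→d10:-→d11:-→d12:H2→d13:-→d14:-→d15:-→d16:-→d17:-→d18:-→d19:-→d20:-→d21:-→d22:-→d23:H1→d24:-→d25:-→d26:-→d27:-→d28:-→d29:-→d30:H2 -> H2
  add 34.9.0.0/17 -> H1 at depth 17
  add 0.0.0.0/0 -> H1 at depth 0
  add 27.141.0.0/16 -> H2 at depth 16
  lookup 231.48.165.109: bits 11100111001100 walk d0:H1→d1:-→d2:-→d3:-→d4:-→d5:-→d6:-→d7:-→d8:-→d9:-→d10:-→d11:-→d12:H2→d13:-→d14:- -> H2
  - 27.141.0.0/16 clear@16
  add 149.25.202.0/24 -> H0 at depth 24
  lookup 27.141.48.36: bits 00011011100011010011 walk d0:H1→d1:-→d2:-→d3:-→d4:-→d5:-→d6:-→d7:-→d8:-→d9:-→d10:-→d11:-→d12:-→d13:-→d14:-→d15:-→d16:-→d17:-→d18:-→d19:-→d20:H0 -> H0
  add 27.141.49.0/24 -> H0 at depth 24
  lookup 149.25.202.0: bits 1001010100011001110010100 walk d0:H1→d1:-→d2:-→d3:-→d4:-→d5:-→d6:-→d7:-→d8:-→d9:-→d10:-→d11:-→d12:-→d13:-→d14:-→d15:-→d16:-→d17:-→d18:-→d19:-→d20:-→d21:-→d22:-→d23:-→d24:H0→d25:- -> H0
  add 231.51.34.0/24 -> H1 at depth 24
  add 231.51.34.192/26 -> H1 at depth 26
  lookup 27.141.49.13: bits 000110111000110100110001 walk d0:H1→d1:-→d2:-→d3:-→d4:-→d5:-→d6:-→d7:-→d8:-→d9:-→d10:-→d11:-→d12:-→d13:-→d14:-→d15:-→d16:-→d17:-→d18:-→d19:-→d20:H0→d21:-→d22:-→d23:-→d24:H0 -> H0
  lookup 122.95.192.98: bits 0 walk d0:H1→d1:- -> H1
  add 27.141.0.0/16 -> H1 at depth 16
  - 231.51.34.224/30 clear@30
  add 0.0.0.0/0 -> H1 at depth 0
  lookup 149.25.202.1: bits 1001010100011001110010100 walk d0:H1→d1:-→d2:-→d3:-→d4:-→d5:-→d6:-→d7:-→d8:-→d9:-→d10:-→d11:-→d12:-→d13:-→d14:-→d15:-→d16:-→d17:-→d18:-→d19:-→d20:-→d21:-→d22:-→d23:-→d24:H0→d25:- -> H0
  lookup 34.9.84.240: bits 0010001000001001010101001111 walk d0:H1→d1:-→d2:-→d3:-→d4:-→d5:-→d6:-→d7:-→d8:-→d9:-→d10:-→d11:-→d12:-→d13:-→d14:-→d15:-→d16:-→d17:H1→d18:-→d19:-→d20:-→d21:-→d22:-→d23:-→d24:-→d25:-→d26:-→d27:-→d28:H0 -> H0
  lookup 27.141.0.117: bits 000110111000110100 walk d0:H1→d1:-→d2:-→d3:-→d4:-→d5:-→d6:-→d7:-→d8:-→d9:-→d10:-→d11:-→d12:-→d13:-→d14:-→d15:-→d16:H1→d17:-→d18:- -> H1
  add 149.25.202.80/28 -> H0 at depth 28
  lookup 231.51.34.3: bits 111001110011001100100010 walk d0:H1→d1:-→d2:-→d3:-→d4:-→d5:-→d6:-→d7:-→d8:-→d9:-→d10:-→d11:-→d12:H2→d13:-→d14:-→d15:-→d16:-→d17:-→d18:-→d19:-→d20:-→d21:-→d22:-→d23:H1→d24:H1 -> H1
  - 149.25.202.0/24 clear@24
  lookup 231.51.34.1: bits 111001110011001100100010 walk d0:H1→d1:-→d2:-→d3:-→d4:-→d5:-→d6:-→d7:-→d8:-→d9:-→d10:-→d11:-→d12:H2→d13:-→d14:-→d15:-→d16:-→d17:-→d18:-→d19:-→d20:-→d21:-→d22:-→d23:H1→d24:H1 -> H1

== LOOKUPS ==
["H2","H2","H1","H1","H2","H2","H0","H0","H0","H1","H0","H0","H1","H1","H1"]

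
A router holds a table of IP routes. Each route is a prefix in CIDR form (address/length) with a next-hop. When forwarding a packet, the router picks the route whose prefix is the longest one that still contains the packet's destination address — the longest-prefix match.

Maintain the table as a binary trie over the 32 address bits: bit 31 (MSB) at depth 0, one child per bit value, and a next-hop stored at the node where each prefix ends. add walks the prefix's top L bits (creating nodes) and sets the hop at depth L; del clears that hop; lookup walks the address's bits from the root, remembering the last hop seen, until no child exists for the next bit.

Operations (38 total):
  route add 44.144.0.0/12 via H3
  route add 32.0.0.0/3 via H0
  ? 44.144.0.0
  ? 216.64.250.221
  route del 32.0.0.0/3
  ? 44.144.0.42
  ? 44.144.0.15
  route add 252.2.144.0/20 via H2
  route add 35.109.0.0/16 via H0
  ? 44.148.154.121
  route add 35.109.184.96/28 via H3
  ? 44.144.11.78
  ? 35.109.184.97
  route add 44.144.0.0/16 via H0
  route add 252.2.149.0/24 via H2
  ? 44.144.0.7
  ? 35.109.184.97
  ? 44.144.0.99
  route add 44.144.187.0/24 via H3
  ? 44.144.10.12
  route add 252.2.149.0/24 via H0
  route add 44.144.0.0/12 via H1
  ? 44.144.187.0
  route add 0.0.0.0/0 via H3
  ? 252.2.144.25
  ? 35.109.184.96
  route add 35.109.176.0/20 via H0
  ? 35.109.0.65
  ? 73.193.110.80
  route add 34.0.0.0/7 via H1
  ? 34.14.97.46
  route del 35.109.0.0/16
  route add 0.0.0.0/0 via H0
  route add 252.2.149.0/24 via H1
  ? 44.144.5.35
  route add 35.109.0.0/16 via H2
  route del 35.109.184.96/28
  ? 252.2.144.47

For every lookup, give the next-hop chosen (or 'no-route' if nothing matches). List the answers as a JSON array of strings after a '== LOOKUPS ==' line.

Trace:
  + 44.144.0.0/12 (H3) depth=12
  + 32.0.0.0/3 (H0) depth=3
  Q 44.144.0.0: descend 001011001001 ; hops seen [H0,H3] ; pick H3
  Q 216.64.250.221: descend ε ; hops seen [∅] ; pick no-route
  del 32.0.0.0/3 (clear depth 3)
  Q 44.144.0.42: descend 001011001001 ; hops seen [H3] ; pick H3
  Q 44.144.0.15: descend 001011001001 ; hops seen [H3] ; pick H3
  + 252.2.144.0/20 (H2) depth=20
  + 35.109.0.0/16 (H0) depth=16
  Q 44.148.154.121: descend 001011001001 ; hops seen [H3] ; pick H3
  + 35.109.184.96/28 (H3) depth=28
  Q 44.144.11.78: descend 001011001001 ; hops seen [H3] ; pick H3
  Q 35.109.184.97: descend 0010001101101101101110000110 ; hops seen [H0,H3] ; pick H3
  + 44.144.0.0/16 (H0) depth=16
  + 252.2.149.0/24 (H2) depth=24
  Q 44.144.0.7: descend 0010110010010000 ; hops seen [H3,H0] ; pick H0
  Q 35.109.184.97: descend 0010001101101101101110000110 ; hops seen [H0,H3] ; pick H3
  Q 44.144.0.99: descend 0010110010010000 ; hops seen [H3,H0] ; pick H0
  + 44.144.187.0/24 (H3) depth=24
  Q 44.144.10.12: descend 0010110010010000 ; hops seen [H3,H0] ; pick H0
  + 252.2.149.0/24 (H0) depth=24
  + 44.144.0.0/12 (H1) depth=12
  Q 44.144.187.0: descend 001011001001000010111011 ; hops seen [H1,H0,H3] ; pick H3
  + 0.0.0.0/0 (H3) depth=0
  Q 252.2.144.25: descend 111111000000001010010 ; hops seen [H3,H2] ; pick H2
  Q 35.109.184.96: descend 0010001101101101101110000110 ; hops seen [H3,H0,H3] ; pick H3
  + 35.109.176.0/20 (H0) depth=20
  Q 35.109.0.65: descend 0010001101101101 ; hops seen [H3,H0] ; pick H0
  Q 73.193.110.80: descend 0 ; hops seen [H3] ; pick H3
  + 34.0.0.0/7 (H1) depth=7
  Q 34.14.97.46: descend 0010001 ; hops seen [H3,H1] ; pick H1
  del 35.109.0.0/16 (clear depth 16)
  + 0.0.0.0/0 (H0) depth=0
  + 252.2.149.0/24 (H1) depth=24
  Q 44.144.5.35: descend 0010110010010000 ; hops seen [H0,H1,H0] ; pick H0
  + 35.109.0.0/16 (H2) depth=16
  del 35.109.184.96/28 (clear depth 28)
  Q 252.2.144.47: descend 111111000000001010010 ; hops seen [H0,H2] ; pick H2

== LOOKUPS ==
["H3","no-route","H3","H3","H3","H3","H3","H0","H3","H0","H0","H3","H2","H3","H0","H3","H1","H0","H2"]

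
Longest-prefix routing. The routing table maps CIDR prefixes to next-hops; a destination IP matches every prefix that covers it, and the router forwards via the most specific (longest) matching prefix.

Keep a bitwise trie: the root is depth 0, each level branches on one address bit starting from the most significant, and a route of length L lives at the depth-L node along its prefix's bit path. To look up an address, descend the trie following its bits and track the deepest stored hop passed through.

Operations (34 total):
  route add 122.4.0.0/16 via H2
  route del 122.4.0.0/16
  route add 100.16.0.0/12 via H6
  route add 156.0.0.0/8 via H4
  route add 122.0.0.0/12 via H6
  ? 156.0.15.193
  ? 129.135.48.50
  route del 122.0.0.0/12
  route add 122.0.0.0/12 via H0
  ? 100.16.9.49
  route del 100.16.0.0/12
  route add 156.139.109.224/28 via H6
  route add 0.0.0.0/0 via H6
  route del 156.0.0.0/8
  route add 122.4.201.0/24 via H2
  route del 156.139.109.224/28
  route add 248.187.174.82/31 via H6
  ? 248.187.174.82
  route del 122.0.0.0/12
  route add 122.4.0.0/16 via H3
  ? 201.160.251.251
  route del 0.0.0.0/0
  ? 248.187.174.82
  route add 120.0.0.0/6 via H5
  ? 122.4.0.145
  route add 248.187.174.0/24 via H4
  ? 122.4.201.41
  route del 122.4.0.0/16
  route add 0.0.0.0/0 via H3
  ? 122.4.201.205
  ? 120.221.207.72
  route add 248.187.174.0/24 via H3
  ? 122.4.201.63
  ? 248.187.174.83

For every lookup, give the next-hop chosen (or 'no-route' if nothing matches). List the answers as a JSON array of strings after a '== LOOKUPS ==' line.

Trace:
  add 122.4.0.0/16 -> H2 at depth 16
  del 122.4.0.0/16 (clear depth 16)
  add 100.16.0.0/12 -> H6 at depth 12
  add 156.0.0.0/8 -> H4 at depth 8
  add 122.0.0.0/12 -> H6 at depth 12
  lookup 156.0.15.193: bits 10011100 walk d0:-→d1:-→d2:-→d3:-→d4:-→d5:-→d6:-→d7:-→d8:H4 -> H4
  lookup 129.135.48.50: bits 100 walk d0:-→d1:-→d2:-→d3:- -> no-route
  del 122.0.0.0/12 (clear depth 12)
  add 122.0.0.0/12 -> H0 at depth 12
  lookup 100.16.9.49: bits 011001000001 walk d0:-→d1:-→d2:-→d3:-→d4:-→d5:-→d6:-→d7:-→d8:-→d9:-→d10:-→d11:-→d12:H6 -> H6
  del 100.16.0.0/12 (clear depth 12)
  add 156.139.109.224/28 -> H6 at depth 28
  add 0.0.0.0/0 -> H6 at depth 0
  del 156.0.0.0/8 (clear depth 8)
  add 122.4.201.0/24 -> H2 at depth 24
  del 156.139.109.224/28 (clear depth 28)
  add 248.187.174.82/31 -> H6 at depth 31
  lookup 248.187.174.82: bits 1111100010111011101011100101001 walk d0:H6→d1:-→d2:-→d3:-→d4:-→d5:-→d6:-→d7:-→d8:-→d9:-→d10:-→d11:-→d12:-→d13:-→d14:-→d15:-→d16:-→d17:-→d18:-→d19:-→d20:-→d21:-→d22:-→d23:-→d24:-→d25:-→d26:-→d27:-→d28:-→d29:-→d30:-→d31:H6 -> H6
  del 122.0.0.0/12 (clear depth 12)
  add 122.4.0.0/16 -> H3 at depth 16
  lookup 201.160.251.251: bits 11 walk d0:H6→d1:-→d2:- -> H6
  del 0.0.0.0/0 (clear depth 0)
  lookup 248.187.174.82: bits 1111100010111011101011100101001 walk d0:-→d1:-→d2:-→d3:-→d4:-→d5:-→d6:-→d7:-→d8:-→d9:-→d10:-→d11:-→d12:-→d13:-→d14:-→d15:-→d16:-→d17:-→d18:-→d19:-→d20:-→d21:-→d22:-→d23:-→d24:-→d25:-→d26:-→d27:-→d28:-→d29:-→d30:-→d31:H6 -> H6
  add 120.0.0.0/6 -> H5 at depth 6
  lookup 122.4.0.145: bits 0111101000000100 walk d0:-→d1:-→d2:-→d3:-→d4:-→d5:-→d6:H5→d7:-→d8:-→d9:-→d10:-→d11:-→d12:-→d13:-→d14:-→d15:-→d16:H3 -> H3
  add 248.187.174.0/24 -> H4 at depth 24
  lookup 122.4.201.41: bits 011110100000010011001001 walk d0:-→d1:-→d2:-→d3:-→d4:-→d5:-→d6:H5→d7:-→d8:-→d9:-→d10:-→d11:-→d12:-→d13:-→d14:-→d15:-→d16:H3→d17:-→d18:-→d19:-→d20:-→d21:-→d22:-→d23:-→d24:H2 -> H2
  del 122.4.0.0/16 (clear depth 16)
  add 0.0.0.0/0 -> H3 at depth 0
  lookup 122.4.201.205: bits 011110100000010011001001 walk d0:H3→d1:-→d2:-→d3:-→d4:-→d5:-→d6:H5→d7:-→d8:-→d9:-→d10:-→d11:-→d12:-→d13:-→d14:-→d15:-→d16:-→d17:-→d18:-→d19:-→d20:-→d21:-→d22:-→d23:-→d24:H2 -> H2
  lookup 120.221.207.72: bits 011110 walk d0:H3→d1:-→d2:-→d3:-→d4:-→d5:-→d6:H5 -> H5
  add 248.187.174.0/24 -> H3 at depth 24
  lookup 122.4.201.63: bits 011110100000010011001001 walk d0:H3→d1:-→d2:-→d3:-→d4:-→d5:-→d6:H5→d7:-→d8:-→d9:-→d10:-→d11:-→d12:-→d13:-→d14:-→d15:-→d16:-→d17:-→d18:-→d19:-→d20:-→d21:-→d22:-→d23:-→d24:H2 -> H2
  lookup 248.187.174.83: bits 1111100010111011101011100101001 walk d0:H3→d1:-→d2:-→d3:-→d4:-→d5:-→d6:-→d7:-→d8:-→d9:-→d10:-→d11:-→d12:-→d13:-→d14:-→d15:-→d16:-→d17:-→d18:-→d19:-→d20:-→d21:-→d22:-→d23:-→d24:H3→d25:-→d26:-→d27:-→d28:-→d29:-→d30:-→d31:H6 -> H6

== LOOKUPS ==
["H4","no-route","H6","H6","H6","H6","H3","H2","H2","H5","H2","H6"]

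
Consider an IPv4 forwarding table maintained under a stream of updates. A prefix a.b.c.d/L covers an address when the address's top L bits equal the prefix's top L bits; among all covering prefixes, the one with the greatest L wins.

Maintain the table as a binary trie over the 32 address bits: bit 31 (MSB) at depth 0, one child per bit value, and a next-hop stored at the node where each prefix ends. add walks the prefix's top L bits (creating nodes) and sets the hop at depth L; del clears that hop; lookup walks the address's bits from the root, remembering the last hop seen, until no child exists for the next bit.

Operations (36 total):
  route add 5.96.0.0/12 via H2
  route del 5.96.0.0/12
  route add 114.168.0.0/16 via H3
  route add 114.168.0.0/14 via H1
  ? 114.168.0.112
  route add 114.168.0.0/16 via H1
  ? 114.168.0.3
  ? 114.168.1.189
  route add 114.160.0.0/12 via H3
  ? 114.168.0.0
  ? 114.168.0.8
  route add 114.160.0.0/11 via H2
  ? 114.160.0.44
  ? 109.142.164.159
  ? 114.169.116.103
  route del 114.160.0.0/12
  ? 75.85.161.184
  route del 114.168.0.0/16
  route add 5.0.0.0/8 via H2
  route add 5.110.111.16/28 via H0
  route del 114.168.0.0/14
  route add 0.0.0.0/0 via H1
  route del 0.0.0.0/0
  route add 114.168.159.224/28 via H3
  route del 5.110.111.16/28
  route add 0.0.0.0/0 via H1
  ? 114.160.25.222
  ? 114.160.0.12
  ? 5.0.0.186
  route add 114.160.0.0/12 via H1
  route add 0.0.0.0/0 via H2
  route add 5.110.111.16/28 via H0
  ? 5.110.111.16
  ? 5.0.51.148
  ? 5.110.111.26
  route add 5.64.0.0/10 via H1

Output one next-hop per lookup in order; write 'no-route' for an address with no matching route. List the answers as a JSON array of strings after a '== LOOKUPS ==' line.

Apply in order:
  + 5.96.0.0/12 (H2) depth=12
  - 5.96.0.0/12 clear@12
  + 114.168.0.0/16 (H3) depth=16
  + 114.168.0.0/14 (H1) depth=14
  ? 114.168.0.112  path d0:-→d1:-→d2:-→d3:-→d4:-→d5:-→d6:-→d7:-→d8:-→d9:-→d10:-→d11:-→d12:-→d13:-→d14:H1→d15:-→d16:H3  best=H3
  + 114.168.0.0/16 (H1) depth=16
  ? 114.168.0.3  path d0:-→d1:-→d2:-→d3:-→d4:-→d5:-→d6:-→d7:-→d8:-→d9:-→d10:-→d11:-→d12:-→d13:-→d14:H1→d15:-→d16:H1  best=H1
  ? 114.168.1.189  path d0:-→d1:-→d2:-→d3:-→d4:-→d5:-→d6:-→d7:-→d8:-→d9:-→d10:-→d11:-→d12:-→d13:-→d14:H1→d15:-→d16:H1  best=H1
  + 114.160.0.0/12 (H3) depth=12
  ? 114.168.0.0  path d0:-→d1:-→d2:-→d3:-→d4:-→d5:-→d6:-→d7:-→d8:-→d9:-→d10:-→d11:-→d12:H3→d13:-→d14:H1→d15:-→d16:H1  best=H1
  ? 114.168.0.8  path d0:-→d1:-→d2:-→d3:-→d4:-→d5:-→d6:-→d7:-→d8:-→d9:-→d10:-→d11:-→d12:H3→d13:-→d14:H1→d15:-→d16:H1  best=H1
  + 114.160.0.0/11 (H2) depth=11
  ? 114.160.0.44  path d0:-→d1:-→d2:-→d3:-→d4:-→d5:-→d6:-→d7:-→d8:-→d9:-→d10:-→d11:H2→d12:H3  best=H3
  ? 109.142.164.159  path d0:-→d1:-→d2:-→d3:-  best=no-route
  ? 114.169.116.103  path d0:-→d1:-→d2:-→d3:-→d4:-→d5:-→d6:-→d7:-→d8:-→d9:-→d10:-→d11:H2→d12:H3→d13:-→d14:H1→d15:-  best=H1
  - 114.160.0.0/12 clear@12
  ? 75.85.161.184  path d0:-→d1:-→d2:-  best=no-route
  - 114.168.0.0/16 clear@16
  + 5.0.0.0/8 (H2) depth=8
  + 5.110.111.16/28 (H0) depth=28
  - 114.168.0.0/14 clear@14
  + 0.0.0.0/0 (H1) depth=0
  - 0.0.0.0/0 clear@0
  + 114.168.159.224/28 (H3) depth=28
  - 5.110.111.16/28 clear@28
  + 0.0.0.0/0 (H1) depth=0
  ? 114.160.25.222  path d0:H1→d1:-→d2:-→d3:-→d4:-→d5:-→d6:-→d7:-→d8:-→d9:-→d10:-→d11:H2→d12:-  best=H2
  ? 114.160.0.12  path d0:H1→d1:-→d2:-→d3:-→d4:-→d5:-→d6:-→d7:-→d8:-→d9:-→d10:-→d11:H2→d12:-  best=H2
  ? 5.0.0.186  path d0:H1→d1:-→d2:-→d3:-→d4:-→d5:-→d6:-→d7:-→d8:H2→d9:-  best=H2
  + 114.160.0.0/12 (H1) depth=12
  + 0.0.0.0/0 (H2) depth=0
  + 5.110.111.16/28 (H0) depth=28
  ? 5.110.111.16  path d0:H2→d1:-→d2:-→d3:-→d4:-→d5:-→d6:-→d7:-→d8:H2→d9:-→d10:-→d11:-→d12:-→d13:-→d14:-→d15:-→d16:-→d17:-→d18:-→d19:-→d20:-→d21:-→d22:-→d23:-→d24:-→d25:-→d26:-→d27:-→d28:H0  best=H0
  ? 5.0.51.148  path d0:H2→d1:-→d2:-→d3:-→d4:-→d5:-→d6:-→d7:-→d8:H2→d9:-  best=H2
  ? 5.110.111.26  path d0:H2→d1:-→d2:-→d3:-→d4:-→d5:-→d6:-→d7:-→d8:H2→d9:-→d10:-→d11:-→d12:-→d13:-→d14:-→d15:-→d16:-→d17:-→d18:-→d19:-→d20:-→d21:-→d22:-→d23:-→d24:-→d25:-→d26:-→d27:-→d28:H0  best=H0
  + 5.64.0.0/10 (H1) depth=10

== LOOKUPS ==
["H3","H1","H1","H1","H1","H3","no-route","H1","no-route","H2","H2","H2","H0","H2","H0"]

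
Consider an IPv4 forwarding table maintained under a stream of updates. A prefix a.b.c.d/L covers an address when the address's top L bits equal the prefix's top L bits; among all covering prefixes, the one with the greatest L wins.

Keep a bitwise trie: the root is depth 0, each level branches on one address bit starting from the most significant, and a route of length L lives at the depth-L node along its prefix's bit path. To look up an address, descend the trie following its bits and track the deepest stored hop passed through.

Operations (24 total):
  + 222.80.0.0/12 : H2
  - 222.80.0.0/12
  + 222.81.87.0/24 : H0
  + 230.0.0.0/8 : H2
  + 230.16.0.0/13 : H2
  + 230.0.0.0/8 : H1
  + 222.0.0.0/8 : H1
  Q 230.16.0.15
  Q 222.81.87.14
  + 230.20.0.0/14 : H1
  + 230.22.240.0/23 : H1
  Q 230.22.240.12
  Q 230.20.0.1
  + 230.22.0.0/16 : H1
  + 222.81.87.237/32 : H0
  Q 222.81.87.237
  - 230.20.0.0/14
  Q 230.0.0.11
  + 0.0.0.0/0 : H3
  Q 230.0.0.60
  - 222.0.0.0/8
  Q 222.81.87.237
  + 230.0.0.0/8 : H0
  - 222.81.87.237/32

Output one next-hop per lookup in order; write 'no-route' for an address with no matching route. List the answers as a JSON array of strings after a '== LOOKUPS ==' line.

Trace:
  add 222.80.0.0/12 -> H2 at depth 12
  - 222.80.0.0/12 clear@12
  add 222.81.87.0/24 -> H0 at depth 24
  add 230.0.0.0/8 -> H2 at depth 8
  add 230.16.0.0/13 -> H2 at depth 13
  add 230.0.0.0/8 -> H1 at depth 8
  add 222.0.0.0/8 -> H1 at depth 8
  lookup 230.16.0.15: bits 1110011000010 walk d0:-→d1:-→d2:-→d3:-→d4:-→d5:-→d6:-→d7:-→d8:H1→d9:-→d10:-→d11:-→d12:-→d13:H2 -> H2
  lookup 222.81.87.14: bits 110111100101000101010111 walk d0:-→d1:-→d2:-→d3:-→d4:-→d5:-→d6:-→d7:-→d8:H1→d9:-→d10:-→d11:-→d12:-→d13:-→d14:-→d15:-→d16:-→d17:-→d18:-→d19:-→d20:-→d21:-→d22:-→d23:-→d24:H0 -> H0
  add 230.20.0.0/14 -> H1 at depth 14
  add 230.22.240.0/23 -> H1 at depth 23
  lookup 230.22.240.12: bits 11100110000101101111000 walk d0:-→d1:-→d2:-→d3:-→d4:-→d5:-→d6:-→d7:-→d8:H1→d9:-→d10:-→d11:-→d12:-→d13:H2→d14:H1→d15:-→d16:-→d17:-→d18:-→d19:-→d20:-→d21:-→d22:-→d23:H1 -> H1
  lookup 230.20.0.1: bits 11100110000101 walk d0:-→d1:-→d2:-→d3:-→d4:-→d5:-→d6:-→d7:-→d8:H1→d9:-→d10:-→d11:-→d12:-→d13:H2→d14:H1 -> H1
  add 230.22.0.0/16 -> H1 at depth 16
  add 222.81.87.237/32 -> H0 at depth 32
  lookup 222.81.87.237: bits 11011110010100010101011111101101 walk d0:-→d1:-→d2:-→d3:-→d4:-→d5:-→d6:-→d7:-→d8:H1→d9:-→d10:-→d11:-→d12:-→d13:-→d14:-→d15:-→d16:-→d17:-→d18:-→d19:-→d20:-→d21:-→d22:-→d23:-→d24:H0→d25:-→d26:-→d27:-→d28:-→d29:-→d30:-→d31:-→d32:H0 -> H0
  - 230.20.0.0/14 clear@14
  lookup 230.0.0.11: bits 11100110000 walk d0:-→d1:-→d2:-→d3:-→d4:-→d5:-→d6:-→d7:-→d8:H1→d9:-→d10:-→d11:- -> H1
  add 0.0.0.0/0 -> H3 at depth 0
  lookup 230.0.0.60: bits 11100110000 walk d0:H3→d1:-→d2:-→d3:-→d4:-→d5:-→d6:-→d7:-→d8:H1→d9:-→d10:-→d11:- -> H1
  - 222.0.0.0/8 clear@8
  lookup 222.81.87.237: bits 11011110010100010101011111101101 walk d0:H3→d1:-→d2:-→d3:-→d4:-→d5:-→d6:-→d7:-→d8:-→d9:-→d10:-→d11:-→d12:-→d13:-→d14:-→d15:-→d16:-→d17:-→d18:-→d19:-→d20:-→d21:-→d22:-→d23:-→d24:H0→d25:-→d26:-→d27:-→d28:-→d29:-→d30:-→d31:-→d32:H0 -> H0
  add 230.0.0.0/8 -> H0 at depth 8
  - 222.81.87.237/32 clear@32

== LOOKUPS ==
["H2","H0","H1","H1","H0","H1","H1","H0"]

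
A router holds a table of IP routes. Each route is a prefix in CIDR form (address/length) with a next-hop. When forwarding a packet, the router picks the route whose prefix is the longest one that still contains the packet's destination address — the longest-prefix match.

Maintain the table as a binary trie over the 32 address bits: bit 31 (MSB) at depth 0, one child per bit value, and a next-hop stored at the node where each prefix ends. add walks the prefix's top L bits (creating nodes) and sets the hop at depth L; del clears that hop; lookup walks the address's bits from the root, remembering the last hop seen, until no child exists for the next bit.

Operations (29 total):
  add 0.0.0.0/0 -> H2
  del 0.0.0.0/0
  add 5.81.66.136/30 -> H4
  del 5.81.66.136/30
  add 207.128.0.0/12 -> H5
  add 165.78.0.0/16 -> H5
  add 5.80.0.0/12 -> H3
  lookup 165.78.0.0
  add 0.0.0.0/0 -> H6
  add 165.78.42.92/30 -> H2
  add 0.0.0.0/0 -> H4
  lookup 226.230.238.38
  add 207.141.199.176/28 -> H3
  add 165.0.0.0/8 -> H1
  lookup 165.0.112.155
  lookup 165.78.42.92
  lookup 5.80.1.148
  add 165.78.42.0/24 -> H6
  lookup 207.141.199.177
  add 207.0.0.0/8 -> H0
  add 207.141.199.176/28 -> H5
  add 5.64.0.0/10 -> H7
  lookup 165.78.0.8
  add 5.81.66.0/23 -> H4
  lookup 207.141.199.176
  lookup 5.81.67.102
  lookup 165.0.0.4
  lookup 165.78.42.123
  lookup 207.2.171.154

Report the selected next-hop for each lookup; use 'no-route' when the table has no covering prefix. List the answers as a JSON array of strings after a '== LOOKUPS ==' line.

Apply in order:
  add 0.0.0.0/0 -> H2 at depth 0
  del 0.0.0.0/0 (clear depth 0)
  add 5.81.66.136/30 -> H4 at depth 30
  del 5.81.66.136/30 (clear depth 30)
  add 207.128.0.0/12 -> H5 at depth 12
  add 165.78.0.0/16 -> H5 at depth 16
  add 5.80.0.0/12 -> H3 at depth 12
  lookup 165.78.0.0: bits 1010010101001110 walk d0:-→d1:-→d2:-→d3:-→d4:-→d5:-→d6:-→d7:-→d8:-→d9:-→d10:-→d11:-→d12:-→d13:-→d14:-→d15:-→d16:H5 -> H5
  add 0.0.0.0/0 -> H6 at depth 0
  add 165.78.42.92/30 -> H2 at depth 30
  add 0.0.0.0/0 -> H4 at depth 0
  lookup 226.230.238.38: bits 11 walk d0:H4→d1:-→d2:- -> H4
  add 207.141.199.176/28 -> H3 at depth 28
  add 165.0.0.0/8 -> H1 at depth 8
  lookup 165.0.112.155: bits 101001010 walk d0:H4→d1:-→d2:-→d3:-→d4:-→d5:-→d6:-→d7:-→d8:H1→d9:- -> H1
  lookup 165.78.42.92: bits 101001010100111000101010010111 walk d0:H4→d1:-→d2:-→d3:-→d4:-→d5:-→d6:-→d7:-→d8:H1→d9:-→d10:-→d11:-→d12:-→d13:-→d14:-→d15:-→d16:H5→d17:-→d18:-→d19:-→d20:-→d21:-→d22:-→d23:-→d24:-→d25:-→d26:-→d27:-→d28:-→d29:-→d30:H2 -> H2
  lookup 5.80.1.148: bits 000001010101000 walk d0:H4→d1:-→d2:-→d3:-→d4:-→d5:-→d6:-→d7:-→d8:-→d9:-→d10:-→d11:-→d12:H3→d13:-→d14:-→d15:- -> H3
  add 165.78.42.0/24 -> H6 at depth 24
  lookup 207.141.199.177: bits 1100111110001101110001111011 walk d0:H4→d1:-→d2:-→d3:-→d4:-→d5:-→d6:-→d7:-→d8:-→d9:-→d10:-→d11:-→d12:H5→d13:-→d14:-→d15:-→d16:-→d17:-→d18:-→d19:-→d20:-→d21:-→d22:-→d23:-→d24:-→d25:-→d26:-→d27:-→d28:H3 -> H3
  add 207.0.0.0/8 -> H0 at depth 8
  add 207.141.199.176/28 -> H5 at depth 28
  add 5.64.0.0/10 -> H7 at depth 10
  lookup 165.78.0.8: bits 101001010100111000 walk d0:H4→d1:-→d2:-→d3:-→d4:-→d5:-→d6:-→d7:-→d8:H1→d9:-→d10:-→d11:-→d12:-→d13:-→d14:-→d15:-→d16:H5→d17:-→d18:- -> H5
  add 5.81.66.0/23 -> H4 at depth 23
  lookup 207.141.199.176: bits 1100111110001101110001111011 walk d0:H4→d1:-→d2:-→d3:-→d4:-→d5:-→d6:-→d7:-→d8:H0→d9:-→d10:-→d11:-→d12:H5→d13:-→d14:-→d15:-→d16:-→d17:-→d18:-→d19:-→d20:-→d21:-→d22:-→d23:-→d24:-→d25:-→d26:-→d27:-→d28:H5 -> H5
  lookup 5.81.67.102: bits 00000101010100010100001 walk d0:H4→d1:-→d2:-→d3:-→d4:-→d5:-→d6:-→d7:-→d8:-→d9:-→d10:H7→d11:-→d12:H3→d13:-→d14:-→d15:-→d16:-→d17:-→d18:-→d19:-→d20:-→d21:-→d22:-→d23:H4 -> H4
  lookup 165.0.0.4: bits 101001010 walk d0:H4→d1:-→d2:-→d3:-→d4:-→d5:-→d6:-→d7:-→d8:H1→d9:- -> H1
  lookup 165.78.42.123: bits 10100101010011100010101001 walk d0:H4→d1:-→d2:-→d3:-→d4:-→d5:-→d6:-→d7:-→d8:H1→d9:-→d10:-→d11:-→d12:-→d13:-→d14:-→d15:-→d16:H5→d17:-→d18:-→d19:-→d20:-→d21:-→d22:-→d23:-→d24:H6→d25:-→d26:- -> H6
  lookup 207.2.171.154: bits 11001111 walk d0:H4→d1:-→d2:-→d3:-→d4:-→d5:-→d6:-→d7:-→d8:H0 -> H0

== LOOKUPS ==
["H5","H4","H1","H2","H3","H3","H5","H5","H4","H1","H6","H0"]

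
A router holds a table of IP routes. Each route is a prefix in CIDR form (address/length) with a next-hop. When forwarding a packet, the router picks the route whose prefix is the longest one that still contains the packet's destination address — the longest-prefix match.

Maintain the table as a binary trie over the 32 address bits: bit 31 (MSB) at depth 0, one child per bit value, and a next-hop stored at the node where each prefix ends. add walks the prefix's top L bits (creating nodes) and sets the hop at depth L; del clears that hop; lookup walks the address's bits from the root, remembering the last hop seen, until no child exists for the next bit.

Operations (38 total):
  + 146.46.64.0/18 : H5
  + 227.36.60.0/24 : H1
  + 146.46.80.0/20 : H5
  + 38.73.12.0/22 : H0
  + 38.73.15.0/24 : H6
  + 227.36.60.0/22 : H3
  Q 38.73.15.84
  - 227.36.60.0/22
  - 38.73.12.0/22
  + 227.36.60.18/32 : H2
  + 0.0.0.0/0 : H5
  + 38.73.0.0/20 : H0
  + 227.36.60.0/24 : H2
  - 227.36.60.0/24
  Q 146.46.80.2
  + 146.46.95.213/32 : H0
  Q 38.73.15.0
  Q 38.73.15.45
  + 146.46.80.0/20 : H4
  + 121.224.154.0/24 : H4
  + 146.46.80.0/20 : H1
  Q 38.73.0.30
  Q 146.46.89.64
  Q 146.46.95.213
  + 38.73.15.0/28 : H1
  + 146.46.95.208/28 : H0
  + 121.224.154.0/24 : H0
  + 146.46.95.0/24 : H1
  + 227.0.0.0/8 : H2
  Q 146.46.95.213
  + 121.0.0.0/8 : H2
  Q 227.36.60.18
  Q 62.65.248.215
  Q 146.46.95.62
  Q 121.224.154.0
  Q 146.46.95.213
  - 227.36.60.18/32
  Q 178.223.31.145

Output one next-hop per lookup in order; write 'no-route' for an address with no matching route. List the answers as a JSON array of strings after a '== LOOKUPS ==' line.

Apply in order:
  + 146.46.64.0/18 (H5) depth=18
  + 227.36.60.0/24 (H1) depth=24
  + 146.46.80.0/20 (H5) depth=20
  + 38.73.12.0/22 (H0) depth=22
  + 38.73.15.0/24 (H6) depth=24
  + 227.36.60.0/22 (H3) depth=22
  ? 38.73.15.84  path d0:-→d1:-→d2:-→d3:-→d4:-→d5:-→d6:-→d7:-→d8:-→d9:-→d10:-→d11:-→d12:-→d13:-→d14:-→d15:-→d16:-→d17:-→d18:-→d19:-→d20:-→d21:-→d22:H0→d23:-→d24:H6  best=H6
  - 227.36.60.0/22 clear@22
  - 38.73.12.0/22 clear@22
  + 227.36.60.18/32 (H2) depth=32
  + 0.0.0.0/0 (H5) depth=0
  + 38.73.0.0/20 (H0) depth=20
  + 227.36.60.0/24 (H2) depth=24
  - 227.36.60.0/24 clear@24
  ? 146.46.80.2  path d0:H5→d1:-→d2:-→d3:-→d4:-→d5:-→d6:-→d7:-→d8:-→d9:-→d10:-→d11:-→d12:-→d13:-→d14:-→d15:-→d16:-→d17:-→d18:H5→d19:-→d20:H5  best=H5
  + 146.46.95.213/32 (H0) depth=32
  ? 38.73.15.0  path d0:H5→d1:-→d2:-→d3:-→d4:-→d5:-→d6:-→d7:-→d8:-→d9:-→d10:-→d11:-→d12:-→d13:-→d14:-→d15:-→d16:-→d17:-→d18:-→d19:-→d20:H0→d21:-→d22:-→d23:-→d24:H6  best=H6
  ? 38.73.15.45  path d0:H5→d1:-→d2:-→d3:-→d4:-→d5:-→d6:-→d7:-→d8:-→d9:-→d10:-→d11:-→d12:-→d13:-→d14:-→d15:-→d16:-→d17:-→d18:-→d19:-→d20:H0→d21:-→d22:-→d23:-→d24:H6  best=H6
  + 146.46.80.0/20 (H4) depth=20
  + 121.224.154.0/24 (H4) depth=24
  + 146.46.80.0/20 (H1) depth=20
  ? 38.73.0.30  path d0:H5→d1:-→d2:-→d3:-→d4:-→d5:-→d6:-→d7:-→d8:-→d9:-→d10:-→d11:-→d12:-→d13:-→d14:-→d15:-→d16:-→d17:-→d18:-→d19:-→d20:H0  best=H0
  ? 146.46.89.64  path d0:H5→d1:-→d2:-→d3:-→d4:-→d5:-→d6:-→d7:-→d8:-→d9:-→d10:-→d11:-→d12:-→d13:-→d14:-→d15:-→d16:-→d17:-→d18:H5→d19:-→d20:H1→d21:-  best=H1
  ? 146.46.95.213  path d0:H5→d1:-→d2:-→d3:-→d4:-→d5:-→d6:-→d7:-→d8:-→d9:-→d10:-→d11:-→d12:-→d13:-→d14:-→d15:-→d16:-→d17:-→d18:H5→d19:-→d20:H1→d21:-→d22:-→d23:-→d24:-→d25:-→d26:-→d27:-→d28:-→d29:-→d30:-→d31:-→d32:H0  best=H0
  + 38.73.15.0/28 (H1) depth=28
  + 146.46.95.208/28 (H0) depth=28
  + 121.224.154.0/24 (H0) depth=24
  + 146.46.95.0/24 (H1) depth=24
  + 227.0.0.0/8 (H2) depth=8
  ? 146.46.95.213  path d0:H5→d1:-→d2:-→d3:-→d4:-→d5:-→d6:-→d7:-→d8:-→d9:-→d10:-→d11:-→d12:-→d13:-→d14:-→d15:-→d16:-→d17:-→d18:H5→d19:-→d20:H1→d21:-→d22:-→d23:-→d24:H1→d25:-→d26:-→d27:-→d28:H0→d29:-→d30:-→d31:-→d32:H0  best=H0
  + 121.0.0.0/8 (H2) depth=8
  ? 227.36.60.18  path d0:H5→d1:-→d2:-→d3:-→d4:-→d5:-→d6:-→d7:-→d8:H2→d9:-→d10:-→d11:-→d12:-→d13:-→d14:-→d15:-→d16:-→d17:-→d18:-→d19:-→d20:-→d21:-→d22:-→d23:-→d24:-→d25:-→d26:-→d27:-→d28:-→d29:-→d30:-→d31:-→d32:H2  best=H2
  ? 62.65.248.215  path d0:H5→d1:-→d2:-→d3:-  best=H5
  ? 146.46.95.62  path d0:H5→d1:-→d2:-→d3:-→d4:-→d5:-→d6:-→d7:-→d8:-→d9:-→d10:-→d11:-→d12:-→d13:-→d14:-→d15:-→d16:-→d17:-→d18:H5→d19:-→d20:H1→d21:-→d22:-→d23:-→d24:H1  best=H1
  ? 121.224.154.0  path d0:H5→d1:-→d2:-→d3:-→d4:-→d5:-→d6:-→d7:-→d8:H2→d9:-→d10:-→d11:-→d12:-→d13:-→d14:-→d15:-→d16:-→d17:-→d18:-→d19:-→d20:-→d21:-→d22:-→d23:-→d24:H0  best=H0
  ? 146.46.95.213  path d0:H5→d1:-→d2:-→d3:-→d4:-→d5:-→d6:-→d7:-→d8:-→d9:-→d10:-→d11:-→d12:-→d13:-→d14:-→d15:-→d16:-→d17:-→d18:H5→d19:-→d20:H1→d21:-→d22:-→d23:-→d24:H1→d25:-→d26:-→d27:-→d28:H0→d29:-→d30:-→d31:-→d32:H0  best=H0
  - 227.36.60.18/32 clear@32
  ? 178.223.31.145  path d0:H5→d1:-→d2:-  best=H5

== LOOKUPS ==
["H6","H5","H6","H6","H0","H1","H0","H0","H2","H5","H1","H0","H0","H5"]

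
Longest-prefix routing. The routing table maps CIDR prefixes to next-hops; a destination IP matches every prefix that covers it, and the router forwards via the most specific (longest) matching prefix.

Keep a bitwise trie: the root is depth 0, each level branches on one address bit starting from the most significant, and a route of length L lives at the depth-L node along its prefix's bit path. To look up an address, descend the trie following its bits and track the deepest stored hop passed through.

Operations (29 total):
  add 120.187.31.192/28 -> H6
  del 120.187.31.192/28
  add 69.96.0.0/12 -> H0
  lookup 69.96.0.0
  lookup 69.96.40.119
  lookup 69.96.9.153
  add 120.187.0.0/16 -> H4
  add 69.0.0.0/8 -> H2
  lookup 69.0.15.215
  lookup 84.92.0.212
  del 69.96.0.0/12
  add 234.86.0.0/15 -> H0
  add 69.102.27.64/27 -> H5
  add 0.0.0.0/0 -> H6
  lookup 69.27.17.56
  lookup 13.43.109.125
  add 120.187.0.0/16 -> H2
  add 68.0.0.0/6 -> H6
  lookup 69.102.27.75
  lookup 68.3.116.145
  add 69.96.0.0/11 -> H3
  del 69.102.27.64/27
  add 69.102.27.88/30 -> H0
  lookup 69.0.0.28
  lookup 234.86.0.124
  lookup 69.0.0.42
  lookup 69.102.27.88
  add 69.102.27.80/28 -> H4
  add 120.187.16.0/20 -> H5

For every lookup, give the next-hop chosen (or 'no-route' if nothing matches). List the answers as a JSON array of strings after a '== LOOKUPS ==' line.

Apply in order:
  add 120.187.31.192/28 -> H6 at depth 28
  - 120.187.31.192/28 clear@28
  add 69.96.0.0/12 -> H0 at depth 12
  ? 69.96.0.0  path d0:-→d1:-→d2:-→d3:-→d4:-→d5:-→d6:-→d7:-→d8:-→d9:-→d10:-→d11:-→d12:H0  best=H0
  ? 69.96.40.119  path d0:-→d1:-→d2:-→d3:-→d4:-→d5:-→d6:-→d7:-→d8:-→d9:-→d10:-→d11:-→d12:H0  best=H0
  ? 69.96.9.153  path d0:-→d1:-→d2:-→d3:-→d4:-→d5:-→d6:-→d7:-→d8:-→d9:-→d10:-→d11:-→d12:H0  best=H0
  add 120.187.0.0/16 -> H4 at depth 16
  add 69.0.0.0/8 -> H2 at depth 8
  ? 69.0.15.215  path d0:-→d1:-→d2:-→d3:-→d4:-→d5:-→d6:-→d7:-→d8:H2→d9:-  best=H2
  ? 84.92.0.212  path d0:-→d1:-→d2:-→d3:-  best=no-route
  - 69.96.0.0/12 clear@12
  add 234.86.0.0/15 -> H0 at depth 15
  add 69.102.27.64/27 -> H5 at depth 27
  add 0.0.0.0/0 -> H6 at depth 0
  ? 69.27.17.56  path d0:H6→d1:-→d2:-→d3:-→d4:-→d5:-→d6:-→d7:-→d8:H2→d9:-  best=H2
  ? 13.43.109.125  path d0:H6→d1:-  best=H6
  add 120.187.0.0/16 -> H2 at depth 16
  add 68.0.0.0/6 -> H6 at depth 6
  ? 69.102.27.75  path d0:H6→d1:-→d2:-→d3:-→d4:-→d5:-→d6:H6→d7:-→d8:H2→d9:-→d10:-→d11:-→d12:-→d13:-→d14:-→d15:-→d16:-→d17:-→d18:-→d19:-→d20:-→d21:-→d22:-→d23:-→d24:-→d25:-→d26:-→d27:H5  best=H5
  ? 68.3.116.145  path d0:H6→d1:-→d2:-→d3:-→d4:-→d5:-→d6:H6→d7:-  best=H6
  add 69.96.0.0/11 -> H3 at depth 11
  - 69.102.27.64/27 clear@27
  add 69.102.27.88/30 -> H0 at depth 30
  ? 69.0.0.28  path d0:H6→d1:-→d2:-→d3:-→d4:-→d5:-→d6:H6→d7:-→d8:H2→d9:-  best=H2
  ? 234.86.0.124  path d0:H6→d1:-→d2:-→d3:-→d4:-→d5:-→d6:-→d7:-→d8:-→d9:-→d10:-→d11:-→d12:-→d13:-→d14:-→d15:H0  best=H0
  ? 69.0.0.42  path d0:H6→d1:-→d2:-→d3:-→d4:-→d5:-→d6:H6→d7:-→d8:H2→d9:-  best=H2
  ? 69.102.27.88  path d0:H6→d1:-→d2:-→d3:-→d4:-→d5:-→d6:H6→d7:-→d8:H2→d9:-→d10:-→d11:H3→d12:-→d13:-→d14:-→d15:-→d16:-→d17:-→d18:-→d19:-→d20:-→d21:-→d22:-→d23:-→d24:-→d25:-→d26:-→d27:-→d28:-→d29:-→d30:H0  best=H0
  add 69.102.27.80/28 -> H4 at depth 28
  add 120.187.16.0/20 -> H5 at depth 20

== LOOKUPS ==
["H0","H0","H0","H2","no-route","H2","H6","H5","H6","H2","H0","H2","H0"]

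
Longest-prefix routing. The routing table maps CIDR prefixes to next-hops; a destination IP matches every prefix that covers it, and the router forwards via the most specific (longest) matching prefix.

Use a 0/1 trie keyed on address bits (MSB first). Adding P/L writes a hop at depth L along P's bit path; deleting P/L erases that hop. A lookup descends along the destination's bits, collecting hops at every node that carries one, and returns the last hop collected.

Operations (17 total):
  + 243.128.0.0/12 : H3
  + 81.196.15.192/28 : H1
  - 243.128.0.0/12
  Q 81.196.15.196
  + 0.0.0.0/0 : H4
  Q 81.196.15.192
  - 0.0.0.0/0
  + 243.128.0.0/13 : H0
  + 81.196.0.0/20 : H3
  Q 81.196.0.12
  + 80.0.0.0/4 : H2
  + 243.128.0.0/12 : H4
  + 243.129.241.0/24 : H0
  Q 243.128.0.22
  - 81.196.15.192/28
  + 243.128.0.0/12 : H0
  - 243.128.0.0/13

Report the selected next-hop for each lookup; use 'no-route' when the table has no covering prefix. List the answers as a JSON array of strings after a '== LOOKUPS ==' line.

Trace:
  + 243.128.0.0/12 (H3) depth=12
  + 81.196.15.192/28 (H1) depth=28
  del 243.128.0.0/12 (clear depth 12)
  Q 81.196.15.196: descend 0101000111000100000011111100 ; hops seen [H1] ; pick H1
  + 0.0.0.0/0 (H4) depth=0
  Q 81.196.15.192: descend 0101000111000100000011111100 ; hops seen [H4,H1] ; pick H1
  del 0.0.0.0/0 (clear depth 0)
  + 243.128.0.0/13 (H0) depth=13
  + 81.196.0.0/20 (H3) depth=20
  Q 81.196.0.12: descend 01010001110001000000 ; hops seen [H3] ; pick H3
  + 80.0.0.0/4 (H2) depth=4
  + 243.128.0.0/12 (H4) depth=12
  + 243.129.241.0/24 (H0) depth=24
  Q 243.128.0.22: descend 111100111000000 ; hops seen [H4,H0] ; pick H0
  del 81.196.15.192/28 (clear depth 28)
  + 243.128.0.0/12 (H0) depth=12
  del 243.128.0.0/13 (clear depth 13)

== LOOKUPS ==
["H1","H1","H3","H0"]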